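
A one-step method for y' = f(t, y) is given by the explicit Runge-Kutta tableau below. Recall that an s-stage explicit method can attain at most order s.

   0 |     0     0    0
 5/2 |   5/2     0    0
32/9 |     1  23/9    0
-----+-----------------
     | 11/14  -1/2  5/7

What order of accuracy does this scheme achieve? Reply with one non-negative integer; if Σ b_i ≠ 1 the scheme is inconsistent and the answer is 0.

1

b = (11/14, -1/2, 5/7)
c = (0, 5/2, 32/9)
Ac = (0, 0, 115/18)
Σ b_i: 11/14·1 + (-1/2)·1 + 5/7·1 = 1 ✓
b·c: (-1/2)·5/2 + 5/7·32/9 = 325/252 ≠ 1/2 ⇒ order 1.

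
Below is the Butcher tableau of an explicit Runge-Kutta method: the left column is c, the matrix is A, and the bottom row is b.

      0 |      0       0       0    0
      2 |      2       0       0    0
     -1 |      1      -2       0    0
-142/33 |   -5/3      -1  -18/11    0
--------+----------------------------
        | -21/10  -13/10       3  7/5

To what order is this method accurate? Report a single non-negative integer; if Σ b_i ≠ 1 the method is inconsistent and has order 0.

1

b = (-21/10, -13/10, 3, 7/5)
c = (0, 2, -1, -142/33)
Ac = (0, 0, -4, -4/11)
Σ b_i: (-21/10)·1 + (-13/10)·1 + 3·1 + 7/5·1 = 1 ✓
b·c: (-13/10)·2 + 3·(-1) + 7/5·(-142/33) = -1918/165 ≠ 1/2 ⇒ order 1.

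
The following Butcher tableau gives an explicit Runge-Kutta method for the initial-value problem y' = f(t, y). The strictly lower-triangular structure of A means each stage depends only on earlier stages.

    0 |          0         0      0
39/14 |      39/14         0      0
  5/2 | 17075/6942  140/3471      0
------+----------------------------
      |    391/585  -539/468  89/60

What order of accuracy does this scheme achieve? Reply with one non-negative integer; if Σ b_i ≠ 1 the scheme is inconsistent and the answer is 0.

b = (391/585, -539/468, 89/60)
c = (0, 39/14, 5/2)
Ac = (0, 0, 10/89)
Σ b_i: 391/585·1 + (-539/468)·1 + 89/60·1 = 1 ✓
b·c: (-539/468)·39/14 + 89/60·5/2 = 1/2 ✓
b·c²: (-539/468)·1521/196 + 89/60·25/4 = 1/3 ✓
b·Ac: 89/60·10/89 = 1/6 ✓; 3 stages ⇒ order 3.

3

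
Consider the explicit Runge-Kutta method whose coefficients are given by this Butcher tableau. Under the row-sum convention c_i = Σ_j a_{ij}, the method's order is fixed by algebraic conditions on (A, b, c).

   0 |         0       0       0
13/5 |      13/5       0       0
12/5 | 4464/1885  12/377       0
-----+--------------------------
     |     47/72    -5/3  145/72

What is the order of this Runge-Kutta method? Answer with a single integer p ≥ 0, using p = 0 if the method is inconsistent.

b = (47/72, -5/3, 145/72)
c = (0, 13/5, 12/5)
Ac = (0, 0, 12/145)
Σ b_i: 47/72·1 + (-5/3)·1 + 145/72·1 = 1 ✓
b·c: (-5/3)·13/5 + 145/72·12/5 = 1/2 ✓
b·c²: (-5/3)·169/25 + 145/72·144/25 = 1/3 ✓
b·Ac: 145/72·12/145 = 1/6 ✓; 3 stages ⇒ order 3.

3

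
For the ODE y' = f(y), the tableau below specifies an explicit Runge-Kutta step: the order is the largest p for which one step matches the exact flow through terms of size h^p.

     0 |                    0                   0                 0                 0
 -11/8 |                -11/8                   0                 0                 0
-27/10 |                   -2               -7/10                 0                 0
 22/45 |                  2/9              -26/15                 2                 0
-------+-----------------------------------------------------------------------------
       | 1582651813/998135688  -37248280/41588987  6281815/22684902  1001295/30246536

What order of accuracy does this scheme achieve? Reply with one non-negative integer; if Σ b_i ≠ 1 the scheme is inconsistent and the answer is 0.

3

b = (1582651813/998135688, -37248280/41588987, 6281815/22684902, 1001295/30246536)
c = (0, -11/8, -27/10, 22/45)
Ac = (0, 0, 77/80, -181/60)
Σ b_i: 1582651813/998135688·1 + (-37248280/41588987)·1 + 6281815/22684902·1 + 1001295/30246536·1 = 1 ✓
b·c: (-37248280/41588987)·(-11/8) + 6281815/22684902·(-27/10) + 1001295/30246536·22/45 = 1/2 ✓
b·c²: (-37248280/41588987)·121/64 + 6281815/22684902·729/100 + 1001295/30246536·484/2025 = 1/3 ✓
b·Ac: 6281815/22684902·77/80 + 1001295/30246536·(-181/60) = 1/6 ✓
b·c³: (-37248280/41588987)·(-1331/512) + 6281815/22684902·(-19683/1000) + 1001295/30246536·10648/91125 = -509330277091/163331294400 ≠ 1/4 ⇒ order 3.
b·(c∘Ac): 6281815/22684902·(-2079/800) + 1001295/30246536·(-1991/1350) = -929728547/1209861440 ≠ 1/8
b·Ac²: 6281815/22684902·(-847/640) + 1001295/30246536·27127/2400 = 27932147/3629584320 ≠ 1/12
b·A²c: 1001295/30246536·77/40 = 15419943/241972288 ≠ 1/24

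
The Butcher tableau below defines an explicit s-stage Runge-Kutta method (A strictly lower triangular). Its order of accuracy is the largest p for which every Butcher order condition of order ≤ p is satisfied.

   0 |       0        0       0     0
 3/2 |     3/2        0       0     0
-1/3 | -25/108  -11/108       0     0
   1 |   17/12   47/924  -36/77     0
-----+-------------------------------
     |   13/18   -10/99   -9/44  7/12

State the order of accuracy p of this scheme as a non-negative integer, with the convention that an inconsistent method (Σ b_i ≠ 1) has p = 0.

b = (13/18, -10/99, -9/44, 7/12)
c = (0, 3/2, -1/3, 1)
Ac = (0, 0, -11/72, 13/56)
Σ b_i: 13/18·1 + (-10/99)·1 + (-9/44)·1 + 7/12·1 = 1 ✓
b·c: (-10/99)·3/2 + (-9/44)·(-1/3) + 7/12·1 = 1/2 ✓
b·c²: (-10/99)·9/4 + (-9/44)·1/9 + 7/12·1 = 1/3 ✓
b·Ac: (-9/44)·(-11/72) + 7/12·13/56 = 1/6 ✓
b·c³: (-10/99)·27/8 + (-9/44)·(-1/27) + 7/12·1 = 1/4 ✓
b·(c∘Ac): (-9/44)·11/216 + 7/12·13/56 = 1/8 ✓
b·Ac²: (-9/44)·(-11/48) + 7/12·1/16 = 1/12 ✓
b·A²c: 7/12·1/14 = 1/24 ✓; 4 stages ⇒ order 4.

4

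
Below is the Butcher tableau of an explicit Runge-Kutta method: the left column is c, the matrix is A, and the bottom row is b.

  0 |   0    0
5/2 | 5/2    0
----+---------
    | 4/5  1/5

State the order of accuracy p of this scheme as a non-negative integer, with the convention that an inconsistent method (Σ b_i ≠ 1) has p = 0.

b = (4/5, 1/5)
c = (0, 5/2)
Σ b_i: 4/5·1 + 1/5·1 = 1 ✓
b·c: 1/5·5/2 = 1/2 ✓; 2 stages ⇒ order 2.

2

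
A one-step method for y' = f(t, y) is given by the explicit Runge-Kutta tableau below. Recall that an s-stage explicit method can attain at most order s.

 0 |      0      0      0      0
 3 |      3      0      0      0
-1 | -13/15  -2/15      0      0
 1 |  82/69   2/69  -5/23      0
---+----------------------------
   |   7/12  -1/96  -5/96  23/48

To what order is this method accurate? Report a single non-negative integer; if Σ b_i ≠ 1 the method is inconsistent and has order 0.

b = (7/12, -1/96, -5/96, 23/48)
c = (0, 3, -1, 1)
Ac = (0, 0, -2/5, 7/23)
Σ b_i: 7/12·1 + (-1/96)·1 + (-5/96)·1 + 23/48·1 = 1 ✓
b·c: (-1/96)·3 + (-5/96)·(-1) + 23/48·1 = 1/2 ✓
b·c²: (-1/96)·9 + (-5/96)·1 + 23/48·1 = 1/3 ✓
b·Ac: (-5/96)·(-2/5) + 23/48·7/23 = 1/6 ✓
b·c³: (-1/96)·27 + (-5/96)·(-1) + 23/48·1 = 1/4 ✓
b·(c∘Ac): (-5/96)·2/5 + 23/48·7/23 = 1/8 ✓
b·Ac²: (-5/96)·(-6/5) + 23/48·1/23 = 1/12 ✓
b·A²c: 23/48·2/23 = 1/24 ✓; 4 stages ⇒ order 4.

4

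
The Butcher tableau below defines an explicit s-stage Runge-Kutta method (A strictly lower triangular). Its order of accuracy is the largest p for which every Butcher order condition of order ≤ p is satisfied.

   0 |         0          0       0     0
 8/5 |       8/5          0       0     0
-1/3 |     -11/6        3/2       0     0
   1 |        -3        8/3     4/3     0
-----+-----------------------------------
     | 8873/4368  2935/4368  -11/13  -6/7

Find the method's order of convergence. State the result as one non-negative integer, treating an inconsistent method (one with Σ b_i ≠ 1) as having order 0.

b = (8873/4368, 2935/4368, -11/13, -6/7)
c = (0, 8/5, -1/3, 1)
Ac = (0, 0, 12/5, 172/45)
Σ b_i: 8873/4368·1 + 2935/4368·1 + (-11/13)·1 + (-6/7)·1 = 1 ✓
b·c: 2935/4368·8/5 + (-11/13)·(-1/3) + (-6/7)·1 = 1/2 ✓
b·c²: 2935/4368·64/25 + (-11/13)·1/9 + (-6/7)·1 = 3149/4095 ≠ 1/3 ⇒ order 2.
b·Ac: (-11/13)·12/5 + (-6/7)·172/45 = -7244/1365 ≠ 1/6

2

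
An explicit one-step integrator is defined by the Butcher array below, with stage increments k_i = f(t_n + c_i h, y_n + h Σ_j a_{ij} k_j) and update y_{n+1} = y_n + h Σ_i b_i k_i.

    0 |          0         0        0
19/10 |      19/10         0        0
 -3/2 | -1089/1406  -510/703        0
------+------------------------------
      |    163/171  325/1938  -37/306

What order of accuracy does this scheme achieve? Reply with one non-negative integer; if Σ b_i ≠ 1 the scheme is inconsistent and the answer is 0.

b = (163/171, 325/1938, -37/306)
c = (0, 19/10, -3/2)
Ac = (0, 0, -51/37)
Σ b_i: 163/171·1 + 325/1938·1 + (-37/306)·1 = 1 ✓
b·c: 325/1938·19/10 + (-37/306)·(-3/2) = 1/2 ✓
b·c²: 325/1938·361/100 + (-37/306)·9/4 = 1/3 ✓
b·Ac: (-37/306)·(-51/37) = 1/6 ✓; 3 stages ⇒ order 3.

3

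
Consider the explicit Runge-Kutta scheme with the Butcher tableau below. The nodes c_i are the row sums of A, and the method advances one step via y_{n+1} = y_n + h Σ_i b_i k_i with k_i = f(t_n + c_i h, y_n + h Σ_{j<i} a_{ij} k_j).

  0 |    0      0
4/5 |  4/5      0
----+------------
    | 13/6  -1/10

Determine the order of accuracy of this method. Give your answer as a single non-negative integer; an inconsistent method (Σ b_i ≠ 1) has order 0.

b = (13/6, -1/10)
c = (0, 4/5)
Σ b_i: 13/6·1 + (-1/10)·1 = 31/15 ≠ 1 ⇒ order 0.

0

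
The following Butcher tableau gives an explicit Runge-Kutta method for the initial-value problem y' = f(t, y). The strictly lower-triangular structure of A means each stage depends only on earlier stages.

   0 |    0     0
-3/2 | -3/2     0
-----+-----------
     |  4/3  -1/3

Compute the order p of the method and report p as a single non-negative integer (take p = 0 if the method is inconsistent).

b = (4/3, -1/3)
c = (0, -3/2)
Σ b_i: 4/3·1 + (-1/3)·1 = 1 ✓
b·c: (-1/3)·(-3/2) = 1/2 ✓; 2 stages ⇒ order 2.

2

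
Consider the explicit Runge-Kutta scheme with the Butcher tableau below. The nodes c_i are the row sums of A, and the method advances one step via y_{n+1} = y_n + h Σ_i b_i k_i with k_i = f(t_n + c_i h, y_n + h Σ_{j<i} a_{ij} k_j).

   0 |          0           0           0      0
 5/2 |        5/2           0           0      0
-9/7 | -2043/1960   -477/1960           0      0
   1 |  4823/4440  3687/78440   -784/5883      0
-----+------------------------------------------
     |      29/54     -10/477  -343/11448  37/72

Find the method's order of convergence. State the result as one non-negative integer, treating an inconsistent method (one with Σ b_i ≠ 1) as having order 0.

4

b = (29/54, -10/477, -343/11448, 37/72)
c = (0, 5/2, -9/7, 1)
Ac = (0, 0, -477/784, 171/592)
Σ b_i: 29/54·1 + (-10/477)·1 + (-343/11448)·1 + 37/72·1 = 1 ✓
b·c: (-10/477)·5/2 + (-343/11448)·(-9/7) + 37/72·1 = 1/2 ✓
b·c²: (-10/477)·25/4 + (-343/11448)·81/49 + 37/72·1 = 1/3 ✓
b·Ac: (-343/11448)·(-477/784) + 37/72·171/592 = 1/6 ✓
b·c³: (-10/477)·125/8 + (-343/11448)·(-729/343) + 37/72·1 = 1/4 ✓
b·(c∘Ac): (-343/11448)·4293/5488 + 37/72·171/592 = 1/8 ✓
b·Ac²: (-343/11448)·(-2385/1568) + 37/72·87/1184 = 1/12 ✓
b·A²c: 37/72·3/37 = 1/24 ✓; 4 stages ⇒ order 4.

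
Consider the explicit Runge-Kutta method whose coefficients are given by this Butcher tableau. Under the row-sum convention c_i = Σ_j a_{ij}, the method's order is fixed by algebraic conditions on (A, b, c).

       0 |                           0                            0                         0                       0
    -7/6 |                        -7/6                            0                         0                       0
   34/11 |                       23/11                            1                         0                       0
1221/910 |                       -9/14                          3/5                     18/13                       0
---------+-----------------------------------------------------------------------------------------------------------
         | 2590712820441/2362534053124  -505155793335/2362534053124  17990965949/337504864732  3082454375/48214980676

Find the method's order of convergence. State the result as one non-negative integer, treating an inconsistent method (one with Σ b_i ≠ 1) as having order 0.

3

b = (2590712820441/2362534053124, -505155793335/2362534053124, 17990965949/337504864732, 3082454375/48214980676)
c = (0, -7/6, 34/11, 1221/910)
Ac = (0, 0, -7/6, 5119/1430)
Σ b_i: 2590712820441/2362534053124·1 + (-505155793335/2362534053124)·1 + 17990965949/337504864732·1 + 3082454375/48214980676·1 = 1 ✓
b·c: (-505155793335/2362534053124)·(-7/6) + 17990965949/337504864732·34/11 + 3082454375/48214980676·1221/910 = 1/2 ✓
b·c²: (-505155793335/2362534053124)·49/36 + 17990965949/337504864732·1156/121 + 3082454375/48214980676·1490841/828100 = 1/3 ✓
b·Ac: 17990965949/337504864732·(-7/6) + 3082454375/48214980676·5119/1430 = 1/6 ✓
b·c³: (-505155793335/2362534053124)·(-343/216) + 17990965949/337504864732·39304/1331 + 3082454375/48214980676·1820316861/753571000 = 142912328865856/69104121053877 ≠ 1/4 ⇒ order 3.
b·(c∘Ac): 17990965949/337504864732·(-119/33) + 3082454375/48214980676·568209/118300 = 66447868663/578579768112 ≠ 1/8
b·Ac²: 17990965949/337504864732·49/36 + 3082454375/48214980676·1325557/94380 = 4632307535737/4773283086924 ≠ 1/12
b·A²c: 3082454375/48214980676·(-21/13) = -4979349375/48214980676 ≠ 1/24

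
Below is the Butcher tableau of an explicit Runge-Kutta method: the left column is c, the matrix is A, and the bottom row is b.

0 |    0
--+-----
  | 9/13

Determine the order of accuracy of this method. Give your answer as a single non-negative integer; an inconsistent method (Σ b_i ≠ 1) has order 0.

0

b = (9/13)
c = (0)
Σ b_i: 9/13·1 = 9/13 ≠ 1 ⇒ order 0.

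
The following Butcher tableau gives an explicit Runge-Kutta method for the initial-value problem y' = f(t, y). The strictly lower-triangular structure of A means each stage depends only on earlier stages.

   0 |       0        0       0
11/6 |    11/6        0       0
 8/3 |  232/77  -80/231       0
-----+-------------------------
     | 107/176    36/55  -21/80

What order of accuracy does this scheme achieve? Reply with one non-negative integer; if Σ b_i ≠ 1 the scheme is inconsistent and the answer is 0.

b = (107/176, 36/55, -21/80)
c = (0, 11/6, 8/3)
Ac = (0, 0, -40/63)
Σ b_i: 107/176·1 + 36/55·1 + (-21/80)·1 = 1 ✓
b·c: 36/55·11/6 + (-21/80)·8/3 = 1/2 ✓
b·c²: 36/55·121/36 + (-21/80)·64/9 = 1/3 ✓
b·Ac: (-21/80)·(-40/63) = 1/6 ✓; 3 stages ⇒ order 3.

3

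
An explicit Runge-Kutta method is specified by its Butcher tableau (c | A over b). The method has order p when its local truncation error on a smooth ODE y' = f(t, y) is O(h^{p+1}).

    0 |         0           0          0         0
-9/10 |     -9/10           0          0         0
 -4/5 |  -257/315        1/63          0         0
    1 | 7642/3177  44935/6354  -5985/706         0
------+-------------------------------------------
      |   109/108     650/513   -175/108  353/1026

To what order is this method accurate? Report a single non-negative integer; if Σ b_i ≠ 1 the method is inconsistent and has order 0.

4

b = (109/108, 650/513, -175/108, 353/1026)
c = (0, -9/10, -4/5, 1)
Ac = (0, 0, -1/70, 589/1412)
Σ b_i: 109/108·1 + 650/513·1 + (-175/108)·1 + 353/1026·1 = 1 ✓
b·c: 650/513·(-9/10) + (-175/108)·(-4/5) + 353/1026·1 = 1/2 ✓
b·c²: 650/513·81/100 + (-175/108)·16/25 + 353/1026·1 = 1/3 ✓
b·Ac: (-175/108)·(-1/70) + 353/1026·589/1412 = 1/6 ✓
b·c³: 650/513·(-729/1000) + (-175/108)·(-64/125) + 353/1026·1 = 1/4 ✓
b·(c∘Ac): (-175/108)·2/175 + 353/1026·589/1412 = 1/8 ✓
b·Ac²: (-175/108)·9/700 + 353/1026·855/2824 = 1/12 ✓
b·A²c: 353/1026·171/1412 = 1/24 ✓; 4 stages ⇒ order 4.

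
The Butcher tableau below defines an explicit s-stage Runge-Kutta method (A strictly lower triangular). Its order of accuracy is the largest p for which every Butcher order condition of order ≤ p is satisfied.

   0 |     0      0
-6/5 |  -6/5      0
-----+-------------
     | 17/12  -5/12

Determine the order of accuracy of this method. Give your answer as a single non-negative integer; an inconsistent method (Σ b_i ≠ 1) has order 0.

b = (17/12, -5/12)
c = (0, -6/5)
Σ b_i: 17/12·1 + (-5/12)·1 = 1 ✓
b·c: (-5/12)·(-6/5) = 1/2 ✓; 2 stages ⇒ order 2.

2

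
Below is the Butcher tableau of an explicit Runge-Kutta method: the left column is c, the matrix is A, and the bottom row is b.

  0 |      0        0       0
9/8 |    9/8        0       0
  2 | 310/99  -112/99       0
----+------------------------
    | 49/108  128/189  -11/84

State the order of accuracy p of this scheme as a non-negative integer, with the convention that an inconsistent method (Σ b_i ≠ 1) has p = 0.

b = (49/108, 128/189, -11/84)
c = (0, 9/8, 2)
Ac = (0, 0, -14/11)
Σ b_i: 49/108·1 + 128/189·1 + (-11/84)·1 = 1 ✓
b·c: 128/189·9/8 + (-11/84)·2 = 1/2 ✓
b·c²: 128/189·81/64 + (-11/84)·4 = 1/3 ✓
b·Ac: (-11/84)·(-14/11) = 1/6 ✓; 3 stages ⇒ order 3.

3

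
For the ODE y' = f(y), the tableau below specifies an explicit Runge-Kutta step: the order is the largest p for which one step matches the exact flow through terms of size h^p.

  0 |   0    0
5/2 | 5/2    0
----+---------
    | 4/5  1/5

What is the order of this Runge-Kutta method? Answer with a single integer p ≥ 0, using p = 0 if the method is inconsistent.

b = (4/5, 1/5)
c = (0, 5/2)
Σ b_i: 4/5·1 + 1/5·1 = 1 ✓
b·c: 1/5·5/2 = 1/2 ✓; 2 stages ⇒ order 2.

2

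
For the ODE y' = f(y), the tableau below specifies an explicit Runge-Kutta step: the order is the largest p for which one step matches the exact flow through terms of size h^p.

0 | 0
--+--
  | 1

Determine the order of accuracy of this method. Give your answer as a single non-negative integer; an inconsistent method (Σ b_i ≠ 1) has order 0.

b = (1)
c = (0)
Σ b_i: 1·1 = 1 ✓; 1 stage ⇒ order 1.

1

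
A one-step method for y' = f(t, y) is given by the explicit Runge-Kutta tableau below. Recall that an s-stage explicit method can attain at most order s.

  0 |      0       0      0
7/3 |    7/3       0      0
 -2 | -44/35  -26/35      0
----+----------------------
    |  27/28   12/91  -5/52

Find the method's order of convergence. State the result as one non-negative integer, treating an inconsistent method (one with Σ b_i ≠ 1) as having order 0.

3

b = (27/28, 12/91, -5/52)
c = (0, 7/3, -2)
Ac = (0, 0, -26/15)
Σ b_i: 27/28·1 + 12/91·1 + (-5/52)·1 = 1 ✓
b·c: 12/91·7/3 + (-5/52)·(-2) = 1/2 ✓
b·c²: 12/91·49/9 + (-5/52)·4 = 1/3 ✓
b·Ac: (-5/52)·(-26/15) = 1/6 ✓; 3 stages ⇒ order 3.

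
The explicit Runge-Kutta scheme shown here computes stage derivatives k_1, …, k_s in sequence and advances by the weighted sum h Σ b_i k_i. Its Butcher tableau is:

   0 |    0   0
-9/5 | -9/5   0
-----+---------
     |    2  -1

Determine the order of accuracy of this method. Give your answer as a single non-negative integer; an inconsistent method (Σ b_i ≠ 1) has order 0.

1

b = (2, -1)
c = (0, -9/5)
Σ b_i: 2·1 + (-1)·1 = 1 ✓
b·c: (-1)·(-9/5) = 9/5 ≠ 1/2 ⇒ order 1.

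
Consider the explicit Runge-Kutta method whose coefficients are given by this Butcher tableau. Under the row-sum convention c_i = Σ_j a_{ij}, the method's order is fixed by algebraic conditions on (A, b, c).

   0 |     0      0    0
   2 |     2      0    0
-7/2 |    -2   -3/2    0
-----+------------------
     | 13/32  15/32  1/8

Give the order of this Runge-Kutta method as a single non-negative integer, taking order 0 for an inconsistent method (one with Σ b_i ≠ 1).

b = (13/32, 15/32, 1/8)
c = (0, 2, -7/2)
Ac = (0, 0, -3)
Σ b_i: 13/32·1 + 15/32·1 + 1/8·1 = 1 ✓
b·c: 15/32·2 + 1/8·(-7/2) = 1/2 ✓
b·c²: 15/32·4 + 1/8·49/4 = 109/32 ≠ 1/3 ⇒ order 2.
b·Ac: 1/8·(-3) = -3/8 ≠ 1/6

2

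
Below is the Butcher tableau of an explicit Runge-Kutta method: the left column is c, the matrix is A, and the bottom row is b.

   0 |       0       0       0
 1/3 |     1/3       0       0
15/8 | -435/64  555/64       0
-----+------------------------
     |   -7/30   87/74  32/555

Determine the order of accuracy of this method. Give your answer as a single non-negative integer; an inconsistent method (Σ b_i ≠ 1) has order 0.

b = (-7/30, 87/74, 32/555)
c = (0, 1/3, 15/8)
Ac = (0, 0, 185/64)
Σ b_i: (-7/30)·1 + 87/74·1 + 32/555·1 = 1 ✓
b·c: 87/74·1/3 + 32/555·15/8 = 1/2 ✓
b·c²: 87/74·1/9 + 32/555·225/64 = 1/3 ✓
b·Ac: 32/555·185/64 = 1/6 ✓; 3 stages ⇒ order 3.

3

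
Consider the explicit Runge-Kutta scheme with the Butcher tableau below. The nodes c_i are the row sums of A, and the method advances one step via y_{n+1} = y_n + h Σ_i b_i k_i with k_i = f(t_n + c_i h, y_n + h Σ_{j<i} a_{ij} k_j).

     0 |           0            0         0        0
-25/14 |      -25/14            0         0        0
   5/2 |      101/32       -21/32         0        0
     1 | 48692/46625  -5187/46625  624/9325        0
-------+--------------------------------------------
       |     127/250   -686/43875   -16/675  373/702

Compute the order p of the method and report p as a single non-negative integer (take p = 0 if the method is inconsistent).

4

b = (127/250, -686/43875, -16/675, 373/702)
c = (0, -25/14, 5/2, 1)
Ac = (0, 0, 75/64, 273/746)
Σ b_i: 127/250·1 + (-686/43875)·1 + (-16/675)·1 + 373/702·1 = 1 ✓
b·c: (-686/43875)·(-25/14) + (-16/675)·5/2 + 373/702·1 = 1/2 ✓
b·c²: (-686/43875)·625/196 + (-16/675)·25/4 + 373/702·1 = 1/3 ✓
b·Ac: (-16/675)·75/64 + 373/702·273/746 = 1/6 ✓
b·c³: (-686/43875)·(-15625/2744) + (-16/675)·125/8 + 373/702·1 = 1/4 ✓
b·(c∘Ac): (-16/675)·375/128 + 373/702·273/746 = 1/8 ✓
b·Ac²: (-16/675)·(-1875/896) + 373/702·663/10444 = 1/12 ✓
b·A²c: 373/702·117/1492 = 1/24 ✓; 4 stages ⇒ order 4.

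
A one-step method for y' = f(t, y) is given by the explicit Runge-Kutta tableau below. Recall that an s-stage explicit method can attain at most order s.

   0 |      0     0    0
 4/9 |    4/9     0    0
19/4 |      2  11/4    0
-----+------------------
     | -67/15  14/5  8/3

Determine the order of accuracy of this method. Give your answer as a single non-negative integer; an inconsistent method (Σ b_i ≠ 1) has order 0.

b = (-67/15, 14/5, 8/3)
c = (0, 4/9, 19/4)
Ac = (0, 0, 11/9)
Σ b_i: (-67/15)·1 + 14/5·1 + 8/3·1 = 1 ✓
b·c: 14/5·4/9 + 8/3·19/4 = 626/45 ≠ 1/2 ⇒ order 1.

1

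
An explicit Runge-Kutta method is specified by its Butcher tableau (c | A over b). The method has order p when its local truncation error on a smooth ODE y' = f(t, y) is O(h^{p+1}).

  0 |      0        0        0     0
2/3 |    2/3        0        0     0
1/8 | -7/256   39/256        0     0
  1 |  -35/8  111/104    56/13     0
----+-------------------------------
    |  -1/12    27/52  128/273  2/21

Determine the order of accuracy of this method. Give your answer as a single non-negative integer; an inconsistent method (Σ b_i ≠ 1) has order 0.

4

b = (-1/12, 27/52, 128/273, 2/21)
c = (0, 2/3, 1/8, 1)
Ac = (0, 0, 13/128, 5/4)
Σ b_i: (-1/12)·1 + 27/52·1 + 128/273·1 + 2/21·1 = 1 ✓
b·c: 27/52·2/3 + 128/273·1/8 + 2/21·1 = 1/2 ✓
b·c²: 27/52·4/9 + 128/273·1/64 + 2/21·1 = 1/3 ✓
b·Ac: 128/273·13/128 + 2/21·5/4 = 1/6 ✓
b·c³: 27/52·8/27 + 128/273·1/512 + 2/21·1 = 1/4 ✓
b·(c∘Ac): 128/273·13/1024 + 2/21·5/4 = 1/8 ✓
b·Ac²: 128/273·13/192 + 2/21·13/24 = 1/12 ✓
b·A²c: 2/21·7/16 = 1/24 ✓; 4 stages ⇒ order 4.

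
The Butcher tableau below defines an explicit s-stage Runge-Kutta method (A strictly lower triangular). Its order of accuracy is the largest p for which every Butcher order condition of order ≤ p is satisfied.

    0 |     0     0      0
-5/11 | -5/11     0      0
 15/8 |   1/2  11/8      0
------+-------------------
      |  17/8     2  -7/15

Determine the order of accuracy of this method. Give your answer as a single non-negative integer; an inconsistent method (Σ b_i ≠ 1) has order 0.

0

b = (17/8, 2, -7/15)
c = (0, -5/11, 15/8)
Ac = (0, 0, -5/8)
Σ b_i: 17/8·1 + 2·1 + (-7/15)·1 = 439/120 ≠ 1 ⇒ order 0.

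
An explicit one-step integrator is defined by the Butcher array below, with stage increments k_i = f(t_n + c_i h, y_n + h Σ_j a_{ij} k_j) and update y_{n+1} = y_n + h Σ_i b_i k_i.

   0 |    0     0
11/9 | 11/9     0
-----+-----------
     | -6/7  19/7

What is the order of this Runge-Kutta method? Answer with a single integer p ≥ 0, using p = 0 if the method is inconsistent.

0

b = (-6/7, 19/7)
c = (0, 11/9)
Σ b_i: (-6/7)·1 + 19/7·1 = 13/7 ≠ 1 ⇒ order 0.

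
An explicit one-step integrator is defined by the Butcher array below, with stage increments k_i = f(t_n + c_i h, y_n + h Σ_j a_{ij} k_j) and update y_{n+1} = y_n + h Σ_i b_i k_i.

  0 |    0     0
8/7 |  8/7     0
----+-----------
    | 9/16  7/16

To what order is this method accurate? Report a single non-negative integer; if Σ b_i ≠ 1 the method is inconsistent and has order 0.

b = (9/16, 7/16)
c = (0, 8/7)
Σ b_i: 9/16·1 + 7/16·1 = 1 ✓
b·c: 7/16·8/7 = 1/2 ✓; 2 stages ⇒ order 2.

2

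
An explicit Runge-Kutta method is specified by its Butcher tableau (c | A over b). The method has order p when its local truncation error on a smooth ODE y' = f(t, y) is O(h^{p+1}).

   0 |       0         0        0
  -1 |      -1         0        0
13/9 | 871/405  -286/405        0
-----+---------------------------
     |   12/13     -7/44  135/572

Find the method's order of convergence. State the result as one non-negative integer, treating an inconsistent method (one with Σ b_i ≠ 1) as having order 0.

b = (12/13, -7/44, 135/572)
c = (0, -1, 13/9)
Ac = (0, 0, 286/405)
Σ b_i: 12/13·1 + (-7/44)·1 + 135/572·1 = 1 ✓
b·c: (-7/44)·(-1) + 135/572·13/9 = 1/2 ✓
b·c²: (-7/44)·1 + 135/572·169/81 = 1/3 ✓
b·Ac: 135/572·286/405 = 1/6 ✓; 3 stages ⇒ order 3.

3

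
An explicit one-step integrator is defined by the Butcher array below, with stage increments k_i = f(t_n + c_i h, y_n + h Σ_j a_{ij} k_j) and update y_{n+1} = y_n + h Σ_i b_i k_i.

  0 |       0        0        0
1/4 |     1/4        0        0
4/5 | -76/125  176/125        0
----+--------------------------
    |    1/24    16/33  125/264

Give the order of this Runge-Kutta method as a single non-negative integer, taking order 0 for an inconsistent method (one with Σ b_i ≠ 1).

3

b = (1/24, 16/33, 125/264)
c = (0, 1/4, 4/5)
Ac = (0, 0, 44/125)
Σ b_i: 1/24·1 + 16/33·1 + 125/264·1 = 1 ✓
b·c: 16/33·1/4 + 125/264·4/5 = 1/2 ✓
b·c²: 16/33·1/16 + 125/264·16/25 = 1/3 ✓
b·Ac: 125/264·44/125 = 1/6 ✓; 3 stages ⇒ order 3.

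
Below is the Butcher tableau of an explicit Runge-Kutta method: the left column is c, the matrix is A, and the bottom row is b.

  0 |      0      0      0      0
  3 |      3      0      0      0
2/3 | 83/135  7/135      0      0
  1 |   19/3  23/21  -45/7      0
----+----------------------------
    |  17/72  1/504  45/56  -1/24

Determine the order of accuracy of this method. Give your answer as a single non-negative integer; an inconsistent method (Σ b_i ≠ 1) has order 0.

b = (17/72, 1/504, 45/56, -1/24)
c = (0, 3, 2/3, 1)
Ac = (0, 0, 7/45, -1)
Σ b_i: 17/72·1 + 1/504·1 + 45/56·1 + (-1/24)·1 = 1 ✓
b·c: 1/504·3 + 45/56·2/3 + (-1/24)·1 = 1/2 ✓
b·c²: 1/504·9 + 45/56·4/9 + (-1/24)·1 = 1/3 ✓
b·Ac: 45/56·7/45 + (-1/24)·(-1) = 1/6 ✓
b·c³: 1/504·27 + 45/56·8/27 + (-1/24)·1 = 1/4 ✓
b·(c∘Ac): 45/56·14/135 + (-1/24)·(-1) = 1/8 ✓
b·Ac²: 45/56·7/15 + (-1/24)·7 = 1/12 ✓
b·A²c: (-1/24)·(-1) = 1/24 ✓; 4 stages ⇒ order 4.

4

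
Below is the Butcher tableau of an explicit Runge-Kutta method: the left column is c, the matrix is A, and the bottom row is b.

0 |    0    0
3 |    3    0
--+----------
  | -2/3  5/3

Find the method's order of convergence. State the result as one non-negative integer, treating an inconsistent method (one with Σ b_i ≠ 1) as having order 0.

1

b = (-2/3, 5/3)
c = (0, 3)
Σ b_i: (-2/3)·1 + 5/3·1 = 1 ✓
b·c: 5/3·3 = 5 ≠ 1/2 ⇒ order 1.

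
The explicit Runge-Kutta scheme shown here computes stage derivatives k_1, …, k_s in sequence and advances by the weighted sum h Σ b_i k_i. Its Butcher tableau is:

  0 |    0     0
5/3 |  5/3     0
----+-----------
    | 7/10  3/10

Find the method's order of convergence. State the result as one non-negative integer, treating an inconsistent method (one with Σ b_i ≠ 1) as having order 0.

b = (7/10, 3/10)
c = (0, 5/3)
Σ b_i: 7/10·1 + 3/10·1 = 1 ✓
b·c: 3/10·5/3 = 1/2 ✓; 2 stages ⇒ order 2.

2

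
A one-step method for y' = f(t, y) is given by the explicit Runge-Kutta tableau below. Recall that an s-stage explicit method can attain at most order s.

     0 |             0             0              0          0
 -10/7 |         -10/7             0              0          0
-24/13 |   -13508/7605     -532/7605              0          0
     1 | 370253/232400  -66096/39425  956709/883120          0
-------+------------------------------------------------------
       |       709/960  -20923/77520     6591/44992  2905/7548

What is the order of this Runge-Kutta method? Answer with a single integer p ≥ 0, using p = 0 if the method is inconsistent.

4

b = (709/960, -20923/77520, 6591/44992, 2905/7548)
c = (0, -10/7, -24/13, 1)
Ac = (0, 0, 152/1521, 459/1162)
Σ b_i: 709/960·1 + (-20923/77520)·1 + 6591/44992·1 + 2905/7548·1 = 1 ✓
b·c: (-20923/77520)·(-10/7) + 6591/44992·(-24/13) + 2905/7548·1 = 1/2 ✓
b·c²: (-20923/77520)·100/49 + 6591/44992·576/169 + 2905/7548·1 = 1/3 ✓
b·Ac: 6591/44992·152/1521 + 2905/7548·459/1162 = 1/6 ✓
b·c³: (-20923/77520)·(-1000/343) + 6591/44992·(-13824/2197) + 2905/7548·1 = 1/4 ✓
b·(c∘Ac): 6591/44992·(-1216/6591) + 2905/7548·459/1162 = 1/8 ✓
b·Ac²: 6591/44992·(-1520/10647) + 2905/7548·5508/20335 = 1/12 ✓
b·A²c: 2905/7548·629/5810 = 1/24 ✓; 4 stages ⇒ order 4.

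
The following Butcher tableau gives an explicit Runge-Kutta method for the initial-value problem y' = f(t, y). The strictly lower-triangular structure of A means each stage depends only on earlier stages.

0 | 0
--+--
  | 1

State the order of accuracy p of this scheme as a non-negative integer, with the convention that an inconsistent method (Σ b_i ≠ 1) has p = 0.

b = (1)
c = (0)
Σ b_i: 1·1 = 1 ✓; 1 stage ⇒ order 1.

1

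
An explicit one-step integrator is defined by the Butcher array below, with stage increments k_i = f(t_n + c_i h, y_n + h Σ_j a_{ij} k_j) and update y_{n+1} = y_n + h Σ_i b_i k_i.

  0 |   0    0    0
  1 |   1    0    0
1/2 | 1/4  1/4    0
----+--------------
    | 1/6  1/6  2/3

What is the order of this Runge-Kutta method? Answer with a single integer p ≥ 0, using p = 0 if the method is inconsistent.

3

b = (1/6, 1/6, 2/3)
c = (0, 1, 1/2)
Ac = (0, 0, 1/4)
Σ b_i: 1/6·1 + 1/6·1 + 2/3·1 = 1 ✓
b·c: 1/6·1 + 2/3·1/2 = 1/2 ✓
b·c²: 1/6·1 + 2/3·1/4 = 1/3 ✓
b·Ac: 2/3·1/4 = 1/6 ✓; 3 stages ⇒ order 3.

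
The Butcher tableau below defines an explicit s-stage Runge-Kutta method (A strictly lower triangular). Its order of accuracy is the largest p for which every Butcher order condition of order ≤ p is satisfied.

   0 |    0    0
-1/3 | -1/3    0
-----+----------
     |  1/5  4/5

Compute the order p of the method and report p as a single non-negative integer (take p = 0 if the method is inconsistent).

1

b = (1/5, 4/5)
c = (0, -1/3)
Σ b_i: 1/5·1 + 4/5·1 = 1 ✓
b·c: 4/5·(-1/3) = -4/15 ≠ 1/2 ⇒ order 1.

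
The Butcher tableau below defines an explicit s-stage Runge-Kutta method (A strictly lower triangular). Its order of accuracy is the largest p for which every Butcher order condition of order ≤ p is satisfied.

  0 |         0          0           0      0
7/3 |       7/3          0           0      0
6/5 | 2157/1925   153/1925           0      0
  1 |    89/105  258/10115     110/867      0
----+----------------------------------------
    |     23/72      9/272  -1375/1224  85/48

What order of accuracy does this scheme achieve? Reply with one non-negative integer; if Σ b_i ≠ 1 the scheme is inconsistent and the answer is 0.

b = (23/72, 9/272, -1375/1224, 85/48)
c = (0, 7/3, 6/5, 1)
Ac = (0, 0, 51/275, 18/85)
Σ b_i: 23/72·1 + 9/272·1 + (-1375/1224)·1 + 85/48·1 = 1 ✓
b·c: 9/272·7/3 + (-1375/1224)·6/5 + 85/48·1 = 1/2 ✓
b·c²: 9/272·49/9 + (-1375/1224)·36/25 + 85/48·1 = 1/3 ✓
b·Ac: (-1375/1224)·51/275 + 85/48·18/85 = 1/6 ✓
b·c³: 9/272·343/27 + (-1375/1224)·216/125 + 85/48·1 = 1/4 ✓
b·(c∘Ac): (-1375/1224)·306/1375 + 85/48·18/85 = 1/8 ✓
b·Ac²: (-1375/1224)·119/275 + 85/48·82/255 = 1/12 ✓
b·A²c: 85/48·2/85 = 1/24 ✓; 4 stages ⇒ order 4.

4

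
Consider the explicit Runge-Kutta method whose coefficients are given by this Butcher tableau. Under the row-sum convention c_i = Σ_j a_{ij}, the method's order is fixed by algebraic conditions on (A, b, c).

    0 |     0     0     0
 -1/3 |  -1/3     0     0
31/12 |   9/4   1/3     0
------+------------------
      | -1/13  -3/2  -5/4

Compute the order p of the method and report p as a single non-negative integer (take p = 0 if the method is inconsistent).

0

b = (-1/13, -3/2, -5/4)
c = (0, -1/3, 31/12)
Ac = (0, 0, -1/9)
Σ b_i: (-1/13)·1 + (-3/2)·1 + (-5/4)·1 = -147/52 ≠ 1 ⇒ order 0.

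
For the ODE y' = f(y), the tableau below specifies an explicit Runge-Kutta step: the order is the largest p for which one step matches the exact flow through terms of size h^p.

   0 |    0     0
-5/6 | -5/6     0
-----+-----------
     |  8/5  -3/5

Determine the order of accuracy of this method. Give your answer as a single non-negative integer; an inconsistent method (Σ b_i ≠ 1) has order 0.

b = (8/5, -3/5)
c = (0, -5/6)
Σ b_i: 8/5·1 + (-3/5)·1 = 1 ✓
b·c: (-3/5)·(-5/6) = 1/2 ✓; 2 stages ⇒ order 2.

2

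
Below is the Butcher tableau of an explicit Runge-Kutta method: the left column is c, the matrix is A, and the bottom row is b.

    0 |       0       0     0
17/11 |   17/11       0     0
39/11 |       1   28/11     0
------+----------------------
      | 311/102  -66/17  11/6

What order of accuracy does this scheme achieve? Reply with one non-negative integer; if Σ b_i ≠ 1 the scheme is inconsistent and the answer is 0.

2

b = (311/102, -66/17, 11/6)
c = (0, 17/11, 39/11)
Ac = (0, 0, 476/121)
Σ b_i: 311/102·1 + (-66/17)·1 + 11/6·1 = 1 ✓
b·c: (-66/17)·17/11 + 11/6·39/11 = 1/2 ✓
b·c²: (-66/17)·289/121 + 11/6·1521/121 = 303/22 ≠ 1/3 ⇒ order 2.
b·Ac: 11/6·476/121 = 238/33 ≠ 1/6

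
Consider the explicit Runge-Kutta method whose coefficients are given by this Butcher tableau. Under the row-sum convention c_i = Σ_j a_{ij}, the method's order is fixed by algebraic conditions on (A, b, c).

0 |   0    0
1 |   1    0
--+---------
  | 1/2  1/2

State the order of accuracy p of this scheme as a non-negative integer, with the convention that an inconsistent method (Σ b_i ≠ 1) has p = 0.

2

b = (1/2, 1/2)
c = (0, 1)
Σ b_i: 1/2·1 + 1/2·1 = 1 ✓
b·c: 1/2·1 = 1/2 ✓; 2 stages ⇒ order 2.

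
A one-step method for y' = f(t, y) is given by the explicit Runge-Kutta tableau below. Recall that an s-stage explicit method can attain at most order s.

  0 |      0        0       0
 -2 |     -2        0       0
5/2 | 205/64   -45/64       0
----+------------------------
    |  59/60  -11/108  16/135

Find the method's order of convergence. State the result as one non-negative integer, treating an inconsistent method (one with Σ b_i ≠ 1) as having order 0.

b = (59/60, -11/108, 16/135)
c = (0, -2, 5/2)
Ac = (0, 0, 45/32)
Σ b_i: 59/60·1 + (-11/108)·1 + 16/135·1 = 1 ✓
b·c: (-11/108)·(-2) + 16/135·5/2 = 1/2 ✓
b·c²: (-11/108)·4 + 16/135·25/4 = 1/3 ✓
b·Ac: 16/135·45/32 = 1/6 ✓; 3 stages ⇒ order 3.

3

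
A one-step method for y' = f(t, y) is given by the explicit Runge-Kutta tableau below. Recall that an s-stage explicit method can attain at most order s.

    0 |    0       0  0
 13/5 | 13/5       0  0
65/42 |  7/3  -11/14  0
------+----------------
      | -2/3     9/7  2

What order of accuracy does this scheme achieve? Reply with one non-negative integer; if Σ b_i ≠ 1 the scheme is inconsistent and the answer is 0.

0

b = (-2/3, 9/7, 2)
c = (0, 13/5, 65/42)
Ac = (0, 0, -143/70)
Σ b_i: (-2/3)·1 + 9/7·1 + 2·1 = 55/21 ≠ 1 ⇒ order 0.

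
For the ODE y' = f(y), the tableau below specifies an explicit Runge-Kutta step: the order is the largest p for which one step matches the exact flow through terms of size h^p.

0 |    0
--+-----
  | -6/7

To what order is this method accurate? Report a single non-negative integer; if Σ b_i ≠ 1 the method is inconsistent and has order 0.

0

b = (-6/7)
c = (0)
Σ b_i: (-6/7)·1 = -6/7 ≠ 1 ⇒ order 0.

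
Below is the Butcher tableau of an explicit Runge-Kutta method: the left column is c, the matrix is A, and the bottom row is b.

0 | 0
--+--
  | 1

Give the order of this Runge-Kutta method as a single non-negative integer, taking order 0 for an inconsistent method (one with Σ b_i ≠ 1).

b = (1)
c = (0)
Σ b_i: 1·1 = 1 ✓; 1 stage ⇒ order 1.

1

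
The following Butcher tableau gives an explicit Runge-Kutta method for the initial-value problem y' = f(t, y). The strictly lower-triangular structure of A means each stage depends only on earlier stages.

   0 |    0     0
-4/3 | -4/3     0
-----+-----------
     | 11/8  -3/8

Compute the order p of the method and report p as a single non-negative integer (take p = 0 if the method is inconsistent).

b = (11/8, -3/8)
c = (0, -4/3)
Σ b_i: 11/8·1 + (-3/8)·1 = 1 ✓
b·c: (-3/8)·(-4/3) = 1/2 ✓; 2 stages ⇒ order 2.

2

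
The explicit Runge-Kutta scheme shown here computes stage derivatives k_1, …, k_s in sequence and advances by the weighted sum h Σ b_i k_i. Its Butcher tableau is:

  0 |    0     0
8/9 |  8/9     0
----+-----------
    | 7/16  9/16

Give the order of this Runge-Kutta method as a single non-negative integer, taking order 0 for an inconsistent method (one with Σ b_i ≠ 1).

2

b = (7/16, 9/16)
c = (0, 8/9)
Σ b_i: 7/16·1 + 9/16·1 = 1 ✓
b·c: 9/16·8/9 = 1/2 ✓; 2 stages ⇒ order 2.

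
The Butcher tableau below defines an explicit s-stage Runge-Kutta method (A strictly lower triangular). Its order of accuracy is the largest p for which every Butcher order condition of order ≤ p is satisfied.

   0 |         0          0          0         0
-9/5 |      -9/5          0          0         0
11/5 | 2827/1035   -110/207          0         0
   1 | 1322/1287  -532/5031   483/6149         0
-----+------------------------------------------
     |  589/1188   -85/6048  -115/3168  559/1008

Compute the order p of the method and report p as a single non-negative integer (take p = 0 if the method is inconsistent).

4

b = (589/1188, -85/6048, -115/3168, 559/1008)
c = (0, -9/5, 11/5, 1)
Ac = (0, 0, 22/23, 203/559)
Σ b_i: 589/1188·1 + (-85/6048)·1 + (-115/3168)·1 + 559/1008·1 = 1 ✓
b·c: (-85/6048)·(-9/5) + (-115/3168)·11/5 + 559/1008·1 = 1/2 ✓
b·c²: (-85/6048)·81/25 + (-115/3168)·121/25 + 559/1008·1 = 1/3 ✓
b·Ac: (-115/3168)·22/23 + 559/1008·203/559 = 1/6 ✓
b·c³: (-85/6048)·(-729/125) + (-115/3168)·1331/125 + 559/1008·1 = 1/4 ✓
b·(c∘Ac): (-115/3168)·242/115 + 559/1008·203/559 = 1/8 ✓
b·Ac²: (-115/3168)·(-198/115) + 559/1008·21/559 = 1/12 ✓
b·A²c: 559/1008·42/559 = 1/24 ✓; 4 stages ⇒ order 4.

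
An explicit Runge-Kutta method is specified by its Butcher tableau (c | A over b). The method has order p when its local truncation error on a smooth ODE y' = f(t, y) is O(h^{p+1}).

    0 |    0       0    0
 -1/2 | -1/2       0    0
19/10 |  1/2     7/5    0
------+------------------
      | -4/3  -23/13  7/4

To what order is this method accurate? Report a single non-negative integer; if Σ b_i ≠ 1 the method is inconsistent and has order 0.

0

b = (-4/3, -23/13, 7/4)
c = (0, -1/2, 19/10)
Ac = (0, 0, -7/10)
Σ b_i: (-4/3)·1 + (-23/13)·1 + 7/4·1 = -211/156 ≠ 1 ⇒ order 0.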